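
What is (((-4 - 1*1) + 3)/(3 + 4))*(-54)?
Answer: 108/7 ≈ 15.429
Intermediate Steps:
(((-4 - 1*1) + 3)/(3 + 4))*(-54) = (((-4 - 1) + 3)/7)*(-54) = ((-5 + 3)*(1/7))*(-54) = -2*1/7*(-54) = -2/7*(-54) = 108/7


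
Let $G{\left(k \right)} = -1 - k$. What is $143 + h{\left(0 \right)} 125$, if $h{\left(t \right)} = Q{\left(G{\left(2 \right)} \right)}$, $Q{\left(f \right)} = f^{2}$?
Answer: $1268$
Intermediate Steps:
$h{\left(t \right)} = 9$ ($h{\left(t \right)} = \left(-1 - 2\right)^{2} = \left(-3\right)^{2} = 9$)
$143 + h{\left(0 \right)} 125 = 143 + 9 \cdot 125 = 143 + 1125 = 1268$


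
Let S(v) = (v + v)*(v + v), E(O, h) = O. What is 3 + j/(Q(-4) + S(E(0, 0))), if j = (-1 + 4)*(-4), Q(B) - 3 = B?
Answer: 15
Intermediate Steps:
Q(B) = 3 + B
j = -12 (j = 3*(-4) = -12)
S(v) = 4*v² (S(v) = (2*v)*(2*v) = 4*v²)
3 + j/(Q(-4) + S(E(0, 0))) = 3 - 12/((3 - 4) + 4*0²) = 3 - 12/(-1 + 4*0) = 3 - 12/(-1 + 0) = 3 - 12/(-1) = 3 - 1*(-12) = 3 + 12 = 15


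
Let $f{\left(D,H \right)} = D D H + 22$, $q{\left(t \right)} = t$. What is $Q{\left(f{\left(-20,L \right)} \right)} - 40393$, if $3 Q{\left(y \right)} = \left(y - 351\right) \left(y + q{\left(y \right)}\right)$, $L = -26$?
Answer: $\frac{222569945}{3} \approx 7.419 \cdot 10^{7}$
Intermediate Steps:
$f{\left(D,H \right)} = 22 + H D^{2}$ ($f{\left(D,H \right)} = D^{2} H + 22 = H D^{2} + 22 = 22 + H D^{2}$)
$Q{\left(y \right)} = \frac{2 y \left(-351 + y\right)}{3}$ ($Q{\left(y \right)} = \frac{\left(y - 351\right) \left(y + y\right)}{3} = \frac{\left(-351 + y\right) 2 y}{3} = \frac{2 y \left(-351 + y\right)}{3}$)
$Q{\left(f{\left(-20,L \right)} \right)} - 40393 = \frac{2 \left(22 - 26 \left(-20\right)^{2}\right) \left(-351 + \left(22 - 26 \left(-20\right)^{2}\right)\right)}{3} - 40393 = \frac{2 \left(22 - 10400\right) \left(-351 + \left(22 - 10400\right)\right)}{3} - 40393 = \frac{2}{3} \left(-10378\right) \left(-351 - 10378\right) - 40393 = \frac{2}{3} \left(-10378\right) \left(-10729\right) - 40393 = \frac{222691124}{3} - 40393 = \frac{222569945}{3}$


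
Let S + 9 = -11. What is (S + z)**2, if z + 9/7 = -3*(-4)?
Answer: 4225/49 ≈ 86.224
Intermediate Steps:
S = -20 (S = -9 - 11 = -20)
z = 75/7 (z = -9/7 - 3*(-4) = -9/7 + 12 = 75/7 ≈ 10.714)
(S + z)**2 = (-20 + 75/7)**2 = (-65/7)**2 = 4225/49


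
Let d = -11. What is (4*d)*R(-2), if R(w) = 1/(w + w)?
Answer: 11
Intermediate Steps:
R(w) = 1/(2*w)
(4*d)*R(-2) = (4*(-11))*((1/2)/(-2)) = -22*(-1)/2 = -44*(-1/4) = 11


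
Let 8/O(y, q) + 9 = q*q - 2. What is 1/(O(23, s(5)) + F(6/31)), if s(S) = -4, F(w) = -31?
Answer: -5/147 ≈ -0.034014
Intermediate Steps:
O(y, q) = 8/(-11 + q**2) (O(y, q) = 8/(-9 + (q*q - 2)) = 8/(-9 + (q**2 - 2)) = 8/(-9 + (-2 + q**2)) = 8/(-11 + q**2))
1/(O(23, s(5)) + F(6/31)) = 1/(8/(-11 + (-4)**2) - 31) = 1/(8/(-11 + 16) - 31) = 1/(8/5 - 31) = 1/(-147/5) = -5/147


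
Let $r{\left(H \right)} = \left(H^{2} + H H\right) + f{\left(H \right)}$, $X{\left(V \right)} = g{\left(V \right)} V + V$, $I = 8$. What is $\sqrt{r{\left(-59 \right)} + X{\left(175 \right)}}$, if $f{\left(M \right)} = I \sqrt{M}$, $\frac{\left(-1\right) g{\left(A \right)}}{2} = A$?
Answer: $\sqrt{-54113 + 8 i \sqrt{59}} \approx 0.132 + 232.62 i$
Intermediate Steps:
$g{\left(A \right)} = - 2 A$
$f{\left(M \right)} = 8 \sqrt{M}$
$X{\left(V \right)} = V - 2 V^{2}$ ($X{\left(V \right)} = - 2 V V + V = - 2 V^{2} + V = V - 2 V^{2}$)
$r{\left(H \right)} = 2 H^{2} + 8 \sqrt{H}$ ($r{\left(H \right)} = \left(H^{2} + H H\right) + 8 \sqrt{H} = \left(H^{2} + H^{2}\right) + 8 \sqrt{H} = 2 H^{2} + 8 \sqrt{H}$)
$\sqrt{r{\left(-59 \right)} + X{\left(175 \right)}} = \sqrt{\left(2 \left(-59\right)^{2} + 8 \sqrt{-59}\right) + 175 \left(1 - 350\right)} = \sqrt{\left(2 \cdot 3481 + 8 i \sqrt{59}\right) + 175 \left(1 - 350\right)} = \sqrt{\left(6962 + 8 i \sqrt{59}\right) + 175 \left(-349\right)} = \sqrt{\left(6962 + 8 i \sqrt{59}\right) - 61075} = \sqrt{-54113 + 8 i \sqrt{59}}$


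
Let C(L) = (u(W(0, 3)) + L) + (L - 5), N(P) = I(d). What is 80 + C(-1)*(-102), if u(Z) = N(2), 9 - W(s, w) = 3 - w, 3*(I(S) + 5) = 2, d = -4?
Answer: 1236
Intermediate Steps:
I(S) = -13/3 (I(S) = -5 + (⅓)*2 = -5 + ⅔ = -13/3)
N(P) = -13/3
W(s, w) = 6 + w (W(s, w) = 9 - (3 - w) = 9 + (-3 + w) = 6 + w)
u(Z) = -13/3
C(L) = -28/3 + 2*L (C(L) = (-13/3 + L) + (L - 5) = (-13/3 + L) + (-5 + L) = -28/3 + 2*L)
80 + C(-1)*(-102) = 80 + (-28/3 + 2*(-1))*(-102) = 80 + (-28/3 - 2)*(-102) = 80 - 34/3*(-102) = 80 + 1156 = 1236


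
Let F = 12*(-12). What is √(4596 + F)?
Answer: 2*√1113 ≈ 66.723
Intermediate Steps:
F = -144
√(4596 + F) = √(4596 - 144) = √4452 = 2*√1113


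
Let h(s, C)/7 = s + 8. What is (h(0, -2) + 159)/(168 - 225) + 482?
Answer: 27259/57 ≈ 478.23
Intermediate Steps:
h(s, C) = 56 + 7*s (h(s, C) = 7*(s + 8) = 7*(8 + s) = 56 + 7*s)
(h(0, -2) + 159)/(168 - 225) + 482 = ((56 + 7*0) + 159)/(168 - 225) + 482 = ((56 + 0) + 159)/(-57) + 482 = (56 + 159)*(-1/57) + 482 = 215*(-1/57) + 482 = -215/57 + 482 = 27259/57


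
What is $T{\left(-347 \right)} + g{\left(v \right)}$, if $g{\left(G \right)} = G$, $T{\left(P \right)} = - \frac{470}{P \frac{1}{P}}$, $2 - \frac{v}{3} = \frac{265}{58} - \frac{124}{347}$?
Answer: $- \frac{9592753}{20126} \approx -476.63$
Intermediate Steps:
$v = - \frac{133533}{20126}$ ($v = 6 - 3 \left(\frac{265}{58} - \frac{124}{347}\right) = 6 - \frac{254289}{20126} = - \frac{133533}{20126} \approx -6.6348$)
$T{\left(P \right)} = -470$ ($T{\left(P \right)} = - \frac{470}{1} = \left(-470\right) 1 = -470$)
$T{\left(-347 \right)} + g{\left(v \right)} = -470 - \frac{133533}{20126} = - \frac{9592753}{20126}$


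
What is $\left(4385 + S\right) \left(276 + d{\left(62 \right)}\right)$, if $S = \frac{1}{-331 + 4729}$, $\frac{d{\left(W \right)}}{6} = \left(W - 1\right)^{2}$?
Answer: $\frac{72647465177}{733} \approx 9.911 \cdot 10^{7}$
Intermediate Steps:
$d{\left(W \right)} = 6 \left(-1 + W\right)^{2}$ ($d{\left(W \right)} = 6 \left(W - 1\right)^{2} = 6 \left(-1 + W\right)^{2}$)
$S = \frac{1}{4398} \approx 0.00022738$
$\left(4385 + S\right) \left(276 + d{\left(62 \right)}\right) = \left(4385 + \frac{1}{4398}\right) \left(276 + 6 \left(-1 + 62\right)^{2}\right) = \frac{19285231 \left(276 + 6 \cdot 61^{2}\right)}{4398} = \frac{19285231 \left(276 + 6 \cdot 3721\right)}{4398} = \frac{19285231 \left(276 + 22326\right)}{4398} = \frac{19285231}{4398} \cdot 22602 = \frac{72647465177}{733}$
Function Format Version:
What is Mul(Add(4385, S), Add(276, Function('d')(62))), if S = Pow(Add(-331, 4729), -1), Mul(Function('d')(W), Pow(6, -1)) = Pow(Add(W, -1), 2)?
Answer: Rational(72647465177, 733) ≈ 9.9110e+7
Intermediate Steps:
Function('d')(W) = Mul(6, Pow(Add(-1, W), 2)) (Function('d')(W) = Mul(6, Pow(Add(W, -1), 2)) = Mul(6, Pow(Add(-1, W), 2)))
S = Rational(1, 4398) (S = Pow(4398, -1) = Rational(1, 4398) ≈ 0.00022738)
Mul(Add(4385, S), Add(276, Function('d')(62))) = Mul(Add(4385, Rational(1, 4398)), Add(276, Mul(6, Pow(Add(-1, 62), 2)))) = Mul(Rational(19285231, 4398), Add(276, Mul(6, Pow(61, 2)))) = Mul(Rational(19285231, 4398), Add(276, Mul(6, 3721))) = Mul(Rational(19285231, 4398), Add(276, 22326)) = Mul(Rational(19285231, 4398), 22602) = Rational(72647465177, 733)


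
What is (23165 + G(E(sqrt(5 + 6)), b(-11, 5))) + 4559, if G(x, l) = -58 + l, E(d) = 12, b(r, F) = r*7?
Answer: 27589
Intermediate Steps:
b(r, F) = 7*r
(23165 + G(E(sqrt(5 + 6)), b(-11, 5))) + 4559 = (23165 + (-58 + 7*(-11))) + 4559 = (23165 + (-58 - 77)) + 4559 = (23165 - 135) + 4559 = 23030 + 4559 = 27589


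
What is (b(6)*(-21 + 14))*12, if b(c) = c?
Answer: -504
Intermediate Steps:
(b(6)*(-21 + 14))*12 = (6*(-21 + 14))*12 = (6*(-7))*12 = -42*12 = -504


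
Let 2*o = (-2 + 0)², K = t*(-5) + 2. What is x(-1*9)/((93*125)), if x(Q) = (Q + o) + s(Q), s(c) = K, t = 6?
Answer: -7/2325 ≈ -0.0030108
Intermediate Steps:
K = -28 (K = 6*(-5) + 2 = -30 + 2 = -28)
s(c) = -28
o = 2 (o = (-2 + 0)²/2 = (½)*(-2)² = (½)*4 = 2)
x(Q) = -26 + Q (x(Q) = (Q + 2) - 28 = (2 + Q) - 28 = -26 + Q)
x(-1*9)/((93*125)) = (-26 - 1*9)/((93*125)) = (-26 - 9)/11625 = -35*1/11625 = -7/2325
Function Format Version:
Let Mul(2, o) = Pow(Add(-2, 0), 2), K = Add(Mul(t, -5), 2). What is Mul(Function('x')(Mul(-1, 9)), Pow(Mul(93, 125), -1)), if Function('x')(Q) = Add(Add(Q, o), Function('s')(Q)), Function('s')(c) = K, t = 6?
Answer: Rational(-7, 2325) ≈ -0.0030108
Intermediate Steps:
K = -28 (K = Add(Mul(6, -5), 2) = Add(-30, 2) = -28)
Function('s')(c) = -28
o = 2 (o = Mul(Rational(1, 2), Pow(Add(-2, 0), 2)) = Mul(Rational(1, 2), Pow(-2, 2)) = Mul(Rational(1, 2), 4) = 2)
Function('x')(Q) = Add(-26, Q) (Function('x')(Q) = Add(Add(Q, 2), -28) = Add(Add(2, Q), -28) = Add(-26, Q))
Mul(Function('x')(Mul(-1, 9)), Pow(Mul(93, 125), -1)) = Mul(Add(-26, Mul(-1, 9)), Pow(Mul(93, 125), -1)) = Mul(Add(-26, -9), Pow(11625, -1)) = Mul(-35, Rational(1, 11625)) = Rational(-7, 2325)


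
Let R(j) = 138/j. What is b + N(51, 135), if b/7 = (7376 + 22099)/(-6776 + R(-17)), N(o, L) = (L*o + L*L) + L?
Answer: 581599665/23066 ≈ 25215.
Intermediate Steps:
N(o, L) = L + L² + L*o (N(o, L) = (L*o + L²) + L = (L² + L*o) + L = L + L² + L*o)
b = -701505/23066 (b = 7*((7376 + 22099)/(-6776 + 138/(-17))) = 7*(29475/(-6776 + 138*(-1/17))) = 7*(29475/(-6776 - 138/17)) = 7*(29475/(-115330/17)) = 7*(29475*(-17/115330)) = 7*(-100215/23066) = -701505/23066 ≈ -30.413)
b + N(51, 135) = -701505/23066 + 135*(1 + 135 + 51) = -701505/23066 + 135*187 = -701505/23066 + 25245 = 581599665/23066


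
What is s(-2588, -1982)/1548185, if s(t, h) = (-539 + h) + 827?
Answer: -1694/1548185 ≈ -0.0010942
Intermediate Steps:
s(t, h) = 288 + h
s(-2588, -1982)/1548185 = (288 - 1982)/1548185 = -1694*1/1548185 = -1694/1548185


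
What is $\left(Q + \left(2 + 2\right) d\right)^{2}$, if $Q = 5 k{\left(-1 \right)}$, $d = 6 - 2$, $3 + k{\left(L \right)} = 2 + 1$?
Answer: $256$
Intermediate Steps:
$k{\left(L \right)} = 0$ ($k{\left(L \right)} = -3 + \left(2 + 1\right) = -3 + 3 = 0$)
$d = 4$ ($d = 6 - 2 = 4$)
$Q = 0$ ($Q = 5 \cdot 0 = 0$)
$\left(Q + \left(2 + 2\right) d\right)^{2} = \left(0 + \left(2 + 2\right) 4\right)^{2} = \left(0 + 4 \cdot 4\right)^{2} = \left(0 + 16\right)^{2} = 16^{2} = 256$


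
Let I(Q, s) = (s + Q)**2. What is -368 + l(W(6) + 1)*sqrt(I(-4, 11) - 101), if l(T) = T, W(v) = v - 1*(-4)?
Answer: -368 + 22*I*sqrt(13) ≈ -368.0 + 79.322*I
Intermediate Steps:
W(v) = 4 + v (W(v) = v + 4 = 4 + v)
I(Q, s) = (Q + s)**2
-368 + l(W(6) + 1)*sqrt(I(-4, 11) - 101) = -368 + ((4 + 6) + 1)*sqrt((-4 + 11)**2 - 101) = -368 + (10 + 1)*sqrt(7**2 - 101) = -368 + 11*sqrt(49 - 101) = -368 + 11*sqrt(-52) = -368 + 11*(2*I*sqrt(13)) = -368 + 22*I*sqrt(13)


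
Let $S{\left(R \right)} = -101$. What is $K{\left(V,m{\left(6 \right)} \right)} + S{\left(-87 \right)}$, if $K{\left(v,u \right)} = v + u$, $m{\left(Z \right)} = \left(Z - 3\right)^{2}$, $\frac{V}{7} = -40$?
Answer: $-372$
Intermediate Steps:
$V = -280$ ($V = 7 \left(-40\right) = -280$)
$m{\left(Z \right)} = \left(-3 + Z\right)^{2}$
$K{\left(v,u \right)} = u + v$
$K{\left(V,m{\left(6 \right)} \right)} + S{\left(-87 \right)} = \left(\left(-3 + 6\right)^{2} - 280\right) - 101 = \left(3^{2} - 280\right) - 101 = \left(9 - 280\right) - 101 = -271 - 101 = -372$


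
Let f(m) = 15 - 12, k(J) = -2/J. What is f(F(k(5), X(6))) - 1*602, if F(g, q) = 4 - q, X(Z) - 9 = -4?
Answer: -599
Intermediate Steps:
X(Z) = 5 (X(Z) = 9 - 4 = 5)
f(m) = 3
f(F(k(5), X(6))) - 1*602 = 3 - 1*602 = 3 - 602 = -599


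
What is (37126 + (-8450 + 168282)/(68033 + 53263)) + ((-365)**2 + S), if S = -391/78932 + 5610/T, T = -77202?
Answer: 20819207999860575/122212704628 ≈ 1.7035e+5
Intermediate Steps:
S = -78832417/1015618044 (S = -391/78932 + 5610/(-77202) = -391*1/78932 + 5610*(-1/77202) = -391/78932 - 935/12867 = -78832417/1015618044 ≈ -0.077620)
(37126 + (-8450 + 168282)/(68033 + 53263)) + ((-365)**2 + S) = (37126 + (-8450 + 168282)/(68033 + 53263)) + ((-365)**2 - 78832417/1015618044) = (37126 + 159832/121296) + (133225 - 78832417/1015618044) = (37126 + 159832*(1/121296)) + 135305635079483/1015618044 = (37126 + 19979/15162) + 135305635079483/1015618044 = 562924391/15162 + 135305635079483/1015618044 = 20819207999860575/122212704628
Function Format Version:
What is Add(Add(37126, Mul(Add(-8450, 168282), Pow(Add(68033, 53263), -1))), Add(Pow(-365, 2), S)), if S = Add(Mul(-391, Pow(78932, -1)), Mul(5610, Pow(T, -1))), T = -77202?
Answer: Rational(20819207999860575, 122212704628) ≈ 1.7035e+5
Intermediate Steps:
S = Rational(-78832417, 1015618044) (S = Add(Mul(-391, Pow(78932, -1)), Mul(5610, Pow(-77202, -1))) = Add(Mul(-391, Rational(1, 78932)), Mul(5610, Rational(-1, 77202))) = Add(Rational(-391, 78932), Rational(-935, 12867)) = Rational(-78832417, 1015618044) ≈ -0.077620)
Add(Add(37126, Mul(Add(-8450, 168282), Pow(Add(68033, 53263), -1))), Add(Pow(-365, 2), S)) = Add(Add(37126, Mul(Add(-8450, 168282), Pow(Add(68033, 53263), -1))), Add(Pow(-365, 2), Rational(-78832417, 1015618044))) = Add(Add(37126, Mul(159832, Pow(121296, -1))), Add(133225, Rational(-78832417, 1015618044))) = Add(Add(37126, Mul(159832, Rational(1, 121296))), Rational(135305635079483, 1015618044)) = Add(Add(37126, Rational(19979, 15162)), Rational(135305635079483, 1015618044)) = Add(Rational(562924391, 15162), Rational(135305635079483, 1015618044)) = Rational(20819207999860575, 122212704628)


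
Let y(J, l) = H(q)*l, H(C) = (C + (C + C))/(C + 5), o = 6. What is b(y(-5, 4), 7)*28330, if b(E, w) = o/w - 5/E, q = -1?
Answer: 1501490/21 ≈ 71500.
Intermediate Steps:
H(C) = 3*C/(5 + C) (H(C) = (C + 2*C)/(5 + C) = (3*C)/(5 + C) = 3*C/(5 + C))
y(J, l) = -3*l/4 (y(J, l) = (3*(-1)/(5 - 1))*l = (3*(-1)/4)*l = (3*(-1)*(¼))*l = -3*l/4)
b(E, w) = -5/E + 6/w (b(E, w) = 6/w - 5/E = -5/E + 6/w)
b(y(-5, 4), 7)*28330 = (-5/((-¾*4)) + 6/7)*28330 = (-5/(-3) + 6*(⅐))*28330 = (-5*(-⅓) + 6/7)*28330 = (5/3 + 6/7)*28330 = (53/21)*28330 = 1501490/21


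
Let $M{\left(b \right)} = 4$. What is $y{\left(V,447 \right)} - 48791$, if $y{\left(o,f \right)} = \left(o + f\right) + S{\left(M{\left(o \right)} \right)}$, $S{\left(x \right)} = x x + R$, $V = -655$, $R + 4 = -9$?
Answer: $-48996$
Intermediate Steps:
$R = -13$ ($R = -4 - 9 = -13$)
$S{\left(x \right)} = -13 + x^{2}$ ($S{\left(x \right)} = x x - 13 = x^{2} - 13 = -13 + x^{2}$)
$y{\left(o,f \right)} = 3 + f + o$ ($y{\left(o,f \right)} = \left(o + f\right) - \left(13 - 4^{2}\right) = \left(f + o\right) + \left(-13 + 16\right) = \left(f + o\right) + 3 = 3 + f + o$)
$y{\left(V,447 \right)} - 48791 = \left(3 + 447 - 655\right) - 48791 = -205 - 48791 = -48996$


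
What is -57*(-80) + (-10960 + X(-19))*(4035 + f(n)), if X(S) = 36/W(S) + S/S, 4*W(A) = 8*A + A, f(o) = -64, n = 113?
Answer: -43516973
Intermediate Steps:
W(A) = 9*A/4 (W(A) = (8*A + A)/4 = (9*A)/4 = 9*A/4)
X(S) = 1 + 16/S (X(S) = 36/((9*S/4)) + S/S = 36*(4/(9*S)) + 1 = 16/S + 1 = 1 + 16/S)
-57*(-80) + (-10960 + X(-19))*(4035 + f(n)) = -57*(-80) + (-10960 + (16 - 19)/(-19))*(4035 - 64) = 4560 + (-10960 - 1/19*(-3))*3971 = 4560 + (-10960 + 3/19)*3971 = 4560 - 208237/19*3971 = 4560 - 43521533 = -43516973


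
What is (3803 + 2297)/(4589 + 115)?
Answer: 1525/1176 ≈ 1.2968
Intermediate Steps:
(3803 + 2297)/(4589 + 115) = 6100/4704 = 6100*(1/4704) = 1525/1176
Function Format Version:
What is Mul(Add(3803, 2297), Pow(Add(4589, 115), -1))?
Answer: Rational(1525, 1176) ≈ 1.2968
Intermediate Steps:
Mul(Add(3803, 2297), Pow(Add(4589, 115), -1)) = Mul(6100, Pow(4704, -1)) = Mul(6100, Rational(1, 4704)) = Rational(1525, 1176)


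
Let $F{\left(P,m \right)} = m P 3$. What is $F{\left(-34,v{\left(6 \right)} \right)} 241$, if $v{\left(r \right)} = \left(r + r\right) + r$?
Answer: $-442476$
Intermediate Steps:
$v{\left(r \right)} = 3 r$ ($v{\left(r \right)} = 2 r + r = 3 r$)
$F{\left(P,m \right)} = 3 P m$ ($F{\left(P,m \right)} = P m 3 = 3 P m$)
$F{\left(-34,v{\left(6 \right)} \right)} 241 = 3 \left(-34\right) 3 \cdot 6 \cdot 241 = 3 \left(-34\right) 18 \cdot 241 = \left(-1836\right) 241 = -442476$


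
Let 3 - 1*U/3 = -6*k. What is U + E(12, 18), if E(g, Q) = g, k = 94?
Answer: 1713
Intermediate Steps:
U = 1701 (U = 9 - (-18)*94 = 9 - 3*(-564) = 9 + 1692 = 1701)
U + E(12, 18) = 1701 + 12 = 1713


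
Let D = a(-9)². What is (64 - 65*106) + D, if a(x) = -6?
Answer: -6790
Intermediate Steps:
D = 36 (D = (-6)² = 36)
(64 - 65*106) + D = (64 - 65*106) + 36 = (64 - 6890) + 36 = -6826 + 36 = -6790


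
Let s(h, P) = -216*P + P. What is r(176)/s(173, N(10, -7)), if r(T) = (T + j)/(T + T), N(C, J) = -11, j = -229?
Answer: -53/832480 ≈ -6.3665e-5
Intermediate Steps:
s(h, P) = -215*P
r(T) = (-229 + T)/(2*T) (r(T) = (T - 229)/(T + T) = (-229 + T)/((2*T)) = (-229 + T)*(1/(2*T)) = (-229 + T)/(2*T))
r(176)/s(173, N(10, -7)) = ((½)*(-229 + 176)/176)/((-215*(-11))) = ((½)*(1/176)*(-53))/2365 = -53/352*1/2365 = -53/832480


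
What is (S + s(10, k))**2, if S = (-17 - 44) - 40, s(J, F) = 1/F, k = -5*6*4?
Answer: 146918641/14400 ≈ 10203.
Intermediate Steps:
k = -120 (k = -30*4 = -120)
S = -101 (S = -61 - 40 = -101)
(S + s(10, k))**2 = (-101 + 1/(-120))**2 = (-101 - 1/120)**2 = (-12121/120)**2 = 146918641/14400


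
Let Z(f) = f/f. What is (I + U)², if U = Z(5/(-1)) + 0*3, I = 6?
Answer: 49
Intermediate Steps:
Z(f) = 1
U = 1 (U = 1 + 0*3 = 1 + 0 = 1)
(I + U)² = (6 + 1)² = 7² = 49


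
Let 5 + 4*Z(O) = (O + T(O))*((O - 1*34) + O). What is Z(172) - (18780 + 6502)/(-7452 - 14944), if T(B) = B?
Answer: 597074647/22396 ≈ 26660.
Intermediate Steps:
Z(O) = -5/4 + O*(-34 + 2*O)/2 (Z(O) = -5/4 + ((O + O)*((O - 1*34) + O))/4 = -5/4 + ((2*O)*((O - 34) + O))/4 = -5/4 + ((2*O)*((-34 + O) + O))/4 = -5/4 + ((2*O)*(-34 + 2*O))/4 = -5/4 + (2*O*(-34 + 2*O))/4 = -5/4 + O*(-34 + 2*O)/2)
Z(172) - (18780 + 6502)/(-7452 - 14944) = (-5/4 + 172² - 17*172) - (18780 + 6502)/(-7452 - 14944) = (-5/4 + 29584 - 2924) - 25282/(-22396) = 106635/4 - 25282*(-1)/22396 = 106635/4 - 1*(-12641/11198) = 106635/4 + 12641/11198 = 597074647/22396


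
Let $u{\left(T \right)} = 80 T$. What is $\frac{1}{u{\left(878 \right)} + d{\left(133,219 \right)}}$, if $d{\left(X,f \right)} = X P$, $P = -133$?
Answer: $\frac{1}{52551} \approx 1.9029 \cdot 10^{-5}$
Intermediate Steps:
$d{\left(X,f \right)} = - 133 X$ ($d{\left(X,f \right)} = X \left(-133\right) = - 133 X$)
$\frac{1}{u{\left(878 \right)} + d{\left(133,219 \right)}} = \frac{1}{80 \cdot 878 - 17689} = \frac{1}{70240 - 17689} = \frac{1}{52551}$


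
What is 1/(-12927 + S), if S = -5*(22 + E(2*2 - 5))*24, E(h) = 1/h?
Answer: -1/15447 ≈ -6.4738e-5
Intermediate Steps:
E(h) = 1/h
S = -2520 (S = -5*(22 + 1/(2*2 - 5))*24 = -5*(22 + 1/(4 - 5))*24 = -5*(22 + 1/(-1))*24 = -5*(22 - 1)*24 = -5*21*24 = -105*24 = -2520)
1/(-12927 + S) = 1/(-12927 - 2520) = 1/(-15447) = -1/15447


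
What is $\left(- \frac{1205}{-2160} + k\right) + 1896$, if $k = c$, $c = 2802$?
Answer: $\frac{2029777}{432} \approx 4698.6$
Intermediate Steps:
$k = 2802$
$\left(- \frac{1205}{-2160} + k\right) + 1896 = \left(- \frac{1205}{-2160} + 2802\right) + 1896 = \left(\left(-1205\right) \left(- \frac{1}{2160}\right) + 2802\right) + 1896 = \left(\frac{241}{432} + 2802\right) + 1896 = \frac{1210705}{432} + 1896 = \frac{2029777}{432}$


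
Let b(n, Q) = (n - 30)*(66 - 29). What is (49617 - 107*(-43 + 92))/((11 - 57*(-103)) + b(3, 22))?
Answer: 44374/4883 ≈ 9.0874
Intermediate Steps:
b(n, Q) = -1110 + 37*n (b(n, Q) = (-30 + n)*37 = -1110 + 37*n)
(49617 - 107*(-43 + 92))/((11 - 57*(-103)) + b(3, 22)) = (49617 - 107*(-43 + 92))/((11 - 57*(-103)) + (-1110 + 37*3)) = (49617 - 107*49)/((11 + 5871) + (-1110 + 111)) = (49617 - 5243)/(5882 - 999) = 44374/4883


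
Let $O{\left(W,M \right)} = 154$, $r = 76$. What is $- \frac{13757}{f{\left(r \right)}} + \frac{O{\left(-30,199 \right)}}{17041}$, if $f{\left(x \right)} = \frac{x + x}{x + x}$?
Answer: $- \frac{234432883}{17041} \approx -13757.0$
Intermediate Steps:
$f{\left(x \right)} = 1$ ($f{\left(x \right)} = \frac{2 x}{2 x} = 2 x \frac{1}{2 x} = 1$)
$- \frac{13757}{f{\left(r \right)}} + \frac{O{\left(-30,199 \right)}}{17041} = - \frac{13757}{1} + \frac{154}{17041} = \left(-13757\right) 1 + 154 \cdot \frac{1}{17041} = -13757 + \frac{154}{17041} = - \frac{234432883}{17041}$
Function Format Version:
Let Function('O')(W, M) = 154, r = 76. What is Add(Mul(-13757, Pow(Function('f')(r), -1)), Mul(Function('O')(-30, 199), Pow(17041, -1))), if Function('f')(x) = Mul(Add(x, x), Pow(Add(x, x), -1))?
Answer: Rational(-234432883, 17041) ≈ -13757.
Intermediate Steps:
Function('f')(x) = 1 (Function('f')(x) = Mul(Mul(2, x), Pow(Mul(2, x), -1)) = Mul(Mul(2, x), Mul(Rational(1, 2), Pow(x, -1))) = 1)
Add(Mul(-13757, Pow(Function('f')(r), -1)), Mul(Function('O')(-30, 199), Pow(17041, -1))) = Add(Mul(-13757, Pow(1, -1)), Mul(154, Pow(17041, -1))) = Add(Mul(-13757, 1), Mul(154, Rational(1, 17041))) = Add(-13757, Rational(154, 17041)) = Rational(-234432883, 17041)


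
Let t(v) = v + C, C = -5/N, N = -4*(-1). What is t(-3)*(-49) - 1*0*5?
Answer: 833/4 ≈ 208.25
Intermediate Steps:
N = 4
C = -5/4 ≈ -1.2500
t(v) = -5/4 + v (t(v) = v - 5/4 = -5/4 + v)
t(-3)*(-49) - 1*0*5 = (-5/4 - 3)*(-49) - 1*0*5 = -17/4*(-49) + 0*5 = 833/4 + 0 = 833/4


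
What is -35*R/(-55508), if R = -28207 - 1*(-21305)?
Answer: -120785/27754 ≈ -4.3520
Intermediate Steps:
R = -6902 (R = -28207 + 21305 = -6902)
-35*R/(-55508) = -(-241570)/(-55508) = -(-241570)*(-1)/55508 = -35*3451/27754 = -120785/27754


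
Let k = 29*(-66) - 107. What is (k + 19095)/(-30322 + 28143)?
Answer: -17074/2179 ≈ -7.8357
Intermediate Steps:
k = -2021 (k = -1914 - 107 = -2021)
(k + 19095)/(-30322 + 28143) = (-2021 + 19095)/(-30322 + 28143) = 17074/(-2179) = 17074*(-1/2179) = -17074/2179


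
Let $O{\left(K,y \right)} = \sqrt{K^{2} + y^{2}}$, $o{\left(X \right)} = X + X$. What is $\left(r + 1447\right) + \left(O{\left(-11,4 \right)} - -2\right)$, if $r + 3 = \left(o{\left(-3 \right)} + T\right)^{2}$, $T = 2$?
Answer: $1462 + \sqrt{137} \approx 1473.7$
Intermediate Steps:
$o{\left(X \right)} = 2 X$
$r = 13$ ($r = -3 + \left(2 \left(-3\right) + 2\right)^{2} = -3 + \left(-6 + 2\right)^{2} = -3 + \left(-4\right)^{2} = -3 + 16 = 13$)
$\left(r + 1447\right) + \left(O{\left(-11,4 \right)} - -2\right) = \left(13 + 1447\right) - \left(-2 - \sqrt{\left(-11\right)^{2} + 4^{2}}\right) = 1460 + \left(\sqrt{121 + 16} + 2\right) = 1460 + \left(\sqrt{137} + 2\right) = 1460 + \left(2 + \sqrt{137}\right) = 1462 + \sqrt{137}$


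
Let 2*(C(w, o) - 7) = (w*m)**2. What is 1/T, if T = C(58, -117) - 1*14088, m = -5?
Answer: 1/27969 ≈ 3.5754e-5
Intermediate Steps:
C(w, o) = 7 + 25*w**2/2 (C(w, o) = 7 + (w*(-5))**2/2 = 7 + (-5*w)**2/2 = 7 + (25*w**2)/2 = 7 + 25*w**2/2)
T = 27969 (T = (7 + (25/2)*58**2) - 1*14088 = (7 + (25/2)*3364) - 14088 = (7 + 42050) - 14088 = 42057 - 14088 = 27969)
1/T = 1/27969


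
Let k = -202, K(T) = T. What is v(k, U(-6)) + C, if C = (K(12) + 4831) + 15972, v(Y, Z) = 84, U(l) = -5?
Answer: 20899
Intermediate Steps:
C = 20815 (C = (12 + 4831) + 15972 = 4843 + 15972 = 20815)
v(k, U(-6)) + C = 84 + 20815 = 20899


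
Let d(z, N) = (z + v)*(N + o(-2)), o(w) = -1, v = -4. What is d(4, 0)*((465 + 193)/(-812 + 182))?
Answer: 0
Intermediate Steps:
d(z, N) = (-1 + N)*(-4 + z) (d(z, N) = (z - 4)*(N - 1) = (-4 + z)*(-1 + N) = (-1 + N)*(-4 + z))
d(4, 0)*((465 + 193)/(-812 + 182)) = (4 - 1*4 - 4*0 + 0*4)*((465 + 193)/(-812 + 182)) = (4 - 4 + 0 + 0)*(658/(-630)) = 0*(658*(-1/630)) = 0*(-47/45) = 0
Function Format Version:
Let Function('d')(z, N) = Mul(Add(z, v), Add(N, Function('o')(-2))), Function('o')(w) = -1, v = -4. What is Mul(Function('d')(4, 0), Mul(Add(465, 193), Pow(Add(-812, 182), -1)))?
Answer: 0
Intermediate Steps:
Function('d')(z, N) = Mul(Add(-1, N), Add(-4, z)) (Function('d')(z, N) = Mul(Add(z, -4), Add(N, -1)) = Mul(Add(-4, z), Add(-1, N)) = Mul(Add(-1, N), Add(-4, z)))
Mul(Function('d')(4, 0), Mul(Add(465, 193), Pow(Add(-812, 182), -1))) = Mul(Add(4, Mul(-1, 4), Mul(-4, 0), Mul(0, 4)), Mul(Add(465, 193), Pow(Add(-812, 182), -1))) = Mul(Add(4, -4, 0, 0), Mul(658, Pow(-630, -1))) = Mul(0, Mul(658, Rational(-1, 630))) = Mul(0, Rational(-47, 45)) = 0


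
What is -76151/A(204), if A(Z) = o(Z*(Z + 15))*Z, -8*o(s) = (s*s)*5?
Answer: 76151/254482984440 ≈ 2.9924e-7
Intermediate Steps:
o(s) = -5*s²/8 (o(s) = -s*s*5/8 = -s²*5/8 = -5*s²/8)
A(Z) = -5*Z³*(15 + Z)²/8 (A(Z) = (-5*Z²*(Z + 15)²/8)*Z = (-5*Z²*(15 + Z)²/8)*Z = -5*Z³*(15 + Z)²/8)
-76151/A(204) = -76151/((-5/8*204³*(15 + 204)²)) = -76151/((-5/8*8489664*219²)) = -76151/((-5/8*8489664*47961)) = -76151/(-254482984440) = -76151*(-1)/254482984440 = -1*(-76151/254482984440) = 76151/254482984440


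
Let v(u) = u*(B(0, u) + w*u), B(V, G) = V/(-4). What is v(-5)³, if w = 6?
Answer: 3375000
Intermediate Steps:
B(V, G) = -V/4 (B(V, G) = V*(-¼) = -V/4)
v(u) = 6*u² (v(u) = u*(-¼*0 + 6*u) = u*(0 + 6*u) = u*(6*u) = 6*u²)
v(-5)³ = (6*(-5)²)³ = (6*25)³ = 150³ = 3375000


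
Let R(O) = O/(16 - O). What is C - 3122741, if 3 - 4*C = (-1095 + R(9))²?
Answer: -670671425/196 ≈ -3.4218e+6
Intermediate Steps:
C = -58614189/196 (C = ¾ - (-1095 - 1*9/(-16 + 9))²/4 = ¾ - (-1095 - 1*9/(-7))²/4 = ¾ - (-1095 - 1*9*(-⅐))²/4 = ¾ - (-1095 + 9/7)²/4 = ¾ - (-7656/7)²/4 = ¾ - ¼*58614336/49 = ¾ - 14653584/49 = -58614189/196 ≈ -2.9905e+5)
C - 3122741 = -58614189/196 - 3122741 = -670671425/196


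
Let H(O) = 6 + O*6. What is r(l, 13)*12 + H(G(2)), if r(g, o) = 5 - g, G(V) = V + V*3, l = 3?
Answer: 78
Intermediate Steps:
G(V) = 4*V (G(V) = V + 3*V = 4*V)
H(O) = 6 + 6*O
r(l, 13)*12 + H(G(2)) = (5 - 1*3)*12 + (6 + 6*(4*2)) = (5 - 3)*12 + (6 + 6*8) = 2*12 + (6 + 48) = 24 + 54 = 78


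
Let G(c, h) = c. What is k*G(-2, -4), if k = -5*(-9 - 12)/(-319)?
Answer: 210/319 ≈ 0.65831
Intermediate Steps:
k = -105/319 (k = -5*(-21)*(-1/319) = 105*(-1/319) = -105/319 ≈ -0.32915)
k*G(-2, -4) = -105/319*(-2) = 210/319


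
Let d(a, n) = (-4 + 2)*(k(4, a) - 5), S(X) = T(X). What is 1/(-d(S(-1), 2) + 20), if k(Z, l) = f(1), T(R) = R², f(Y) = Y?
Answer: 1/12 ≈ 0.083333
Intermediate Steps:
k(Z, l) = 1
S(X) = X²
d(a, n) = 8 (d(a, n) = (-4 + 2)*(1 - 5) = -2*(-4) = 8)
1/(-d(S(-1), 2) + 20) = 1/(-1*8 + 20) = 1/(-8 + 20) = 1/12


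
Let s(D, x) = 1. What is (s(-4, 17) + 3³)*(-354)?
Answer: -9912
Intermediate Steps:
(s(-4, 17) + 3³)*(-354) = (1 + 3³)*(-354) = (1 + 27)*(-354) = 28*(-354) = -9912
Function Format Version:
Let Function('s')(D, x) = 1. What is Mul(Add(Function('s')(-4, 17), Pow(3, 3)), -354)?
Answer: -9912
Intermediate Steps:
Mul(Add(Function('s')(-4, 17), Pow(3, 3)), -354) = Mul(Add(1, Pow(3, 3)), -354) = Mul(Add(1, 27), -354) = Mul(28, -354) = -9912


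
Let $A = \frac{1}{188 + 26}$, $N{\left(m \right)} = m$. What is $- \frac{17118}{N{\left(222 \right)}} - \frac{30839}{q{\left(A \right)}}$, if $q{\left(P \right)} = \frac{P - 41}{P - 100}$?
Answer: $- \frac{24442208526}{324601} \approx -75299.0$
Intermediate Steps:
$A = \frac{1}{214} \approx 0.0046729$
$q{\left(P \right)} = \frac{-41 + P}{-100 + P}$
$- \frac{17118}{N{\left(222 \right)}} - \frac{30839}{q{\left(A \right)}} = - \frac{17118}{222} - \frac{30839}{\frac{1}{-100 + \frac{1}{214}} \left(-41 + \frac{1}{214}\right)} = \left(-17118\right) \frac{1}{222} - \frac{30839}{\frac{1}{- \frac{21399}{214}} \left(- \frac{8773}{214}\right)} = - \frac{2853}{37} - \frac{30839}{\left(- \frac{214}{21399}\right) \left(- \frac{8773}{214}\right)} = - \frac{2853}{37} - \frac{30839}{\frac{8773}{21399}} = - \frac{2853}{37} - \frac{659923761}{8773} = - \frac{24442208526}{324601}$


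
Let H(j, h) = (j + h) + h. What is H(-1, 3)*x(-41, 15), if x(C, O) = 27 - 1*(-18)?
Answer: 225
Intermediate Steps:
H(j, h) = j + 2*h (H(j, h) = (h + j) + h = j + 2*h)
x(C, O) = 45 (x(C, O) = 27 + 18 = 45)
H(-1, 3)*x(-41, 15) = (-1 + 2*3)*45 = (-1 + 6)*45 = 5*45 = 225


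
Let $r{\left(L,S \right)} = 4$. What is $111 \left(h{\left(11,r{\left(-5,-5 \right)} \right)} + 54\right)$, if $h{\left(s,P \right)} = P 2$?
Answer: $6882$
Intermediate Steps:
$h{\left(s,P \right)} = 2 P$
$111 \left(h{\left(11,r{\left(-5,-5 \right)} \right)} + 54\right) = 111 \left(2 \cdot 4 + 54\right) = 111 \left(8 + 54\right) = 111 \cdot 62 = 6882$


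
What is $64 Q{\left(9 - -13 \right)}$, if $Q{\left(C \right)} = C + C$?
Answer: $2816$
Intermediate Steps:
$Q{\left(C \right)} = 2 C$
$64 Q{\left(9 - -13 \right)} = 64 \cdot 2 \left(9 - -13\right) = 64 \cdot 2 \left(9 + 13\right) = 64 \cdot 2 \cdot 22 = 64 \cdot 44 = 2816$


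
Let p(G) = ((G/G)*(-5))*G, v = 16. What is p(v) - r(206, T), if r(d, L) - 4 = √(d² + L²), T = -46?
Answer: -84 - 2*√11138 ≈ -295.07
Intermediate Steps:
r(d, L) = 4 + √(L² + d²) (r(d, L) = 4 + √(d² + L²) = 4 + √(L² + d²))
p(G) = -5*G (p(G) = (1*(-5))*G = -5*G)
p(v) - r(206, T) = -5*16 - (4 + √((-46)² + 206²)) = -80 - (4 + √(2116 + 42436)) = -80 - (4 + √44552) = -80 - (4 + 2*√11138) = -80 + (-4 - 2*√11138) = -84 - 2*√11138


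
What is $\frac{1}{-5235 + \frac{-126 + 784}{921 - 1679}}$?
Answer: $- \frac{379}{1984394} \approx -0.00019099$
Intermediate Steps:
$\frac{1}{-5235 + \frac{-126 + 784}{921 - 1679}} = \frac{1}{-5235 + \frac{658}{-758}} = \frac{1}{-5235 + 658 \left(- \frac{1}{758}\right)} = \frac{1}{-5235 - \frac{329}{379}} = \frac{1}{- \frac{1984394}{379}} = - \frac{379}{1984394}$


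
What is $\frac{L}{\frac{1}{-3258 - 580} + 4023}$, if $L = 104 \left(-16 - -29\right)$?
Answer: $\frac{5188976}{15440273} \approx 0.33607$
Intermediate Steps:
$L = 1352$ ($L = 104 \left(-16 + 29\right) = 104 \cdot 13 = 1352$)
$\frac{L}{\frac{1}{-3258 - 580} + 4023} = \frac{1352}{\frac{1}{-3258 - 580} + 4023} = \frac{1352}{\frac{1}{-3838} + 4023} = \frac{1352}{- \frac{1}{3838} + 4023} = \frac{1352}{\frac{15440273}{3838}} = 1352 \cdot \frac{3838}{15440273} = \frac{5188976}{15440273}$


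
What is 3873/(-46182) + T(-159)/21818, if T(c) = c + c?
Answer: -16531165/167933146 ≈ -0.098439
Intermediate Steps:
T(c) = 2*c
3873/(-46182) + T(-159)/21818 = 3873/(-46182) + (2*(-159))/21818 = 3873*(-1/46182) - 318*1/21818 = -1291/15394 - 159/10909 = -16531165/167933146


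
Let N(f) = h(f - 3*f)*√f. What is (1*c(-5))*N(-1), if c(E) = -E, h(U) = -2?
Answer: -10*I ≈ -10.0*I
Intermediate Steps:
N(f) = -2*√f
(1*c(-5))*N(-1) = (1*(-1*(-5)))*(-2*I) = (1*5)*(-2*I) = 5*(-2*I) = -10*I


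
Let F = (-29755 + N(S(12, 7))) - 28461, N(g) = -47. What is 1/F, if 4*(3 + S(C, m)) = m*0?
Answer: -1/58263 ≈ -1.7164e-5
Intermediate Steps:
S(C, m) = -3 (S(C, m) = -3 + (m*0)/4 = -3 + (¼)*0 = -3 + 0 = -3)
F = -58263 (F = (-29755 - 47) - 28461 = -29802 - 28461 = -58263)
1/F = 1/(-58263) = -1/58263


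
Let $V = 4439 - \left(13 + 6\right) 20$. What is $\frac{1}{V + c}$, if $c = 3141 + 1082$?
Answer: $\frac{1}{8282} \approx 0.00012074$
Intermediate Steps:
$c = 4223$
$V = 4059$ ($V = 4439 - 19 \cdot 20 = 4439 - 380 = 4059$)
$\frac{1}{V + c} = \frac{1}{4059 + 4223} = \frac{1}{8282}$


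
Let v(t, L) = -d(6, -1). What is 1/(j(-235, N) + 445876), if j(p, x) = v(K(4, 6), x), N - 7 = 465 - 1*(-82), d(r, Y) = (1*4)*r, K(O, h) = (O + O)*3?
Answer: 1/445852 ≈ 2.2429e-6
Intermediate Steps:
K(O, h) = 6*O (K(O, h) = (2*O)*3 = 6*O)
d(r, Y) = 4*r
v(t, L) = -24 (v(t, L) = -4*6 = -1*24 = -24)
N = 554 (N = 7 + (465 - 1*(-82)) = 7 + (465 + 82) = 7 + 547 = 554)
j(p, x) = -24
1/(j(-235, N) + 445876) = 1/(-24 + 445876) = 1/445852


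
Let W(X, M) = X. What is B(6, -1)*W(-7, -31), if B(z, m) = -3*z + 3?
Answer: 105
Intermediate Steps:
B(z, m) = 3 - 3*z
B(6, -1)*W(-7, -31) = (3 - 3*6)*(-7) = (3 - 18)*(-7) = -15*(-7) = 105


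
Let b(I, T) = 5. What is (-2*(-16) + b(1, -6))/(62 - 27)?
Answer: 37/35 ≈ 1.0571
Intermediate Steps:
(-2*(-16) + b(1, -6))/(62 - 27) = (-2*(-16) + 5)/(62 - 27) = (32 + 5)/35 = (1/35)*37 = 37/35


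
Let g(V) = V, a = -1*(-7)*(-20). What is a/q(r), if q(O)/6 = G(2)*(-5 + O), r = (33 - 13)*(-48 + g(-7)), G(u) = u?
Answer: 7/663 ≈ 0.010558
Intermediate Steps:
a = -140 (a = 7*(-20) = -140)
r = -1100 (r = (33 - 13)*(-48 - 7) = 20*(-55) = -1100)
q(O) = -60 + 12*O (q(O) = 6*(2*(-5 + O)) = 6*(-10 + 2*O) = -60 + 12*O)
a/q(r) = -140/(-60 + 12*(-1100)) = -140/(-60 - 13200) = -140/(-13260) = -140*(-1/13260) = 7/663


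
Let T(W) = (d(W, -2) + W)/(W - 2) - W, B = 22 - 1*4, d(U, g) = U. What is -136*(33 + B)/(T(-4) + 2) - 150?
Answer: -12054/11 ≈ -1095.8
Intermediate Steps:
B = 18 (B = 22 - 4 = 18)
T(W) = -W + 2*W/(-2 + W) (T(W) = (W + W)/(W - 2) - W = (2*W)/(-2 + W) - W = 2*W/(-2 + W) - W = -W + 2*W/(-2 + W))
-136*(33 + B)/(T(-4) + 2) - 150 = -136*(33 + 18)/(-4*(4 - 1*(-4))/(-2 - 4) + 2) - 150 = -6936/(-4*(4 + 4)/(-6) + 2) - 150 = -6936/(-4*(-1/6)*8 + 2) - 150 = -6936/(16/3 + 2) - 150 = -6936/22/3 - 150 = -6936*3/22 - 150 = -136*153/22 - 150 = -10404/11 - 150 = -12054/11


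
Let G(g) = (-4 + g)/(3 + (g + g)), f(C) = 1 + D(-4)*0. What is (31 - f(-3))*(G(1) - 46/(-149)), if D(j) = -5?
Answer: -1302/149 ≈ -8.7383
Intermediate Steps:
f(C) = 1 (f(C) = 1 - 5*0 = 1 + 0 = 1)
G(g) = (-4 + g)/(3 + 2*g)
(31 - f(-3))*(G(1) - 46/(-149)) = (31 - 1*1)*((-4 + 1)/(3 + 2*1) - 46/(-149)) = (31 - 1)*(-3/(3 + 2) - 46*(-1/149)) = 30*(-3/5 + 46/149) = 30*((⅕)*(-3) + 46/149) = 30*(-⅗ + 46/149) = 30*(-217/745) = -1302/149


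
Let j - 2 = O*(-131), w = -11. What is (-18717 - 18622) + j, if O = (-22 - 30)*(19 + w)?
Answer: 17159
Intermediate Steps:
O = -416 (O = (-22 - 30)*(19 - 11) = -52*8 = -416)
j = 54498 (j = 2 - 416*(-131) = 2 + 54496 = 54498)
(-18717 - 18622) + j = (-18717 - 18622) + 54498 = -37339 + 54498 = 17159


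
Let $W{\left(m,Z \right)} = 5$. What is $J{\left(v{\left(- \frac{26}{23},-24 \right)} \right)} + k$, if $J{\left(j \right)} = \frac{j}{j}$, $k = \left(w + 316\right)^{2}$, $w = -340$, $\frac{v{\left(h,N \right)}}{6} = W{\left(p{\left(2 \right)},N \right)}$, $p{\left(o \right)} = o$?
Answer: $577$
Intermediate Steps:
$v{\left(h,N \right)} = 30$ ($v{\left(h,N \right)} = 6 \cdot 5 = 30$)
$k = 576$ ($k = \left(-340 + 316\right)^{2} = \left(-24\right)^{2} = 576$)
$J{\left(j \right)} = 1$
$J{\left(v{\left(- \frac{26}{23},-24 \right)} \right)} + k = 1 + 576 = 577$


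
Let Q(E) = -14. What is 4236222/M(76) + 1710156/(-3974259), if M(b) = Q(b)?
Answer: -2805977891947/9273271 ≈ -3.0259e+5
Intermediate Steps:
M(b) = -14
4236222/M(76) + 1710156/(-3974259) = 4236222/(-14) + 1710156/(-3974259) = 4236222*(-1/14) + 1710156*(-1/3974259) = -2118111/7 - 570052/1324753 = -2805977891947/9273271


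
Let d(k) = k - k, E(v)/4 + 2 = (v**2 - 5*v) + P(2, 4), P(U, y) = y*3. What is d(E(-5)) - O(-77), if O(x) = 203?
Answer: -203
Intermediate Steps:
P(U, y) = 3*y
E(v) = 40 - 20*v + 4*v**2 (E(v) = -8 + 4*((v**2 - 5*v) + 3*4) = -8 + 4*((v**2 - 5*v) + 12) = -8 + 4*(12 + v**2 - 5*v) = -8 + (48 - 20*v + 4*v**2) = 40 - 20*v + 4*v**2)
d(k) = 0
d(E(-5)) - O(-77) = 0 - 1*203 = 0 - 203 = -203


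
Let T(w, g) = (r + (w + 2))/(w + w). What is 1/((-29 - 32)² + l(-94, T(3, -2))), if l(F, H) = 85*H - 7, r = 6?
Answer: 6/23219 ≈ 0.00025841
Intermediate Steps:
T(w, g) = (8 + w)/(2*w) (T(w, g) = (6 + (w + 2))/(w + w) = (6 + (2 + w))/((2*w)) = (8 + w)*(1/(2*w)) = (8 + w)/(2*w))
l(F, H) = -7 + 85*H
1/((-29 - 32)² + l(-94, T(3, -2))) = 1/((-29 - 32)² + (-7 + 85*((½)*(8 + 3)/3))) = 1/((-61)² + (-7 + 85*((½)*(⅓)*11))) = 1/(3721 + (-7 + 85*(11/6))) = 1/(3721 + (-7 + 935/6)) = 1/(3721 + 893/6) = 1/(23219/6) = 6/23219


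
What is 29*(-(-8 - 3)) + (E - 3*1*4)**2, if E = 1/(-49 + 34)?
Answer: 104536/225 ≈ 464.60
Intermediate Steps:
E = -1/15 (E = 1/(-15) = -1/15 ≈ -0.066667)
29*(-(-8 - 3)) + (E - 3*1*4)**2 = 29*(-(-8 - 3)) + (-1/15 - 3*1*4)**2 = 29*(-1*(-11)) + (-1/15 - 3*4)**2 = 29*11 + (-1/15 - 12)**2 = 319 + (-181/15)**2 = 319 + 32761/225 = 104536/225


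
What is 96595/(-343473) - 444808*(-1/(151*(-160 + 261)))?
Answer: 151306367839/5238306723 ≈ 28.885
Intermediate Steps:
96595/(-343473) - 444808*(-1/(151*(-160 + 261))) = 96595*(-1/343473) - 444808/(101*(-151)) = -96595/343473 - 444808/(-15251) = -96595/343473 - 444808*(-1/15251) = -96595/343473 + 444808/15251 = 151306367839/5238306723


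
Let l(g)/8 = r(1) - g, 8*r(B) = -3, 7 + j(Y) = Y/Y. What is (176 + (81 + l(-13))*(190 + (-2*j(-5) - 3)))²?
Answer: 1324523236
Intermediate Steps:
j(Y) = -6 (j(Y) = -7 + Y/Y = -7 + 1 = -6)
r(B) = -3/8 (r(B) = (⅛)*(-3) = -3/8)
l(g) = -3 - 8*g (l(g) = 8*(-3/8 - g) = -3 - 8*g)
(176 + (81 + l(-13))*(190 + (-2*j(-5) - 3)))² = (176 + (81 + (-3 - 8*(-13)))*(190 + (-2*(-6) - 3)))² = (176 + (81 + (-3 + 104))*(190 + (12 - 3)))² = (176 + (81 + 101)*(190 + 9))² = (176 + 182*199)² = (176 + 36218)² = 36394² = 1324523236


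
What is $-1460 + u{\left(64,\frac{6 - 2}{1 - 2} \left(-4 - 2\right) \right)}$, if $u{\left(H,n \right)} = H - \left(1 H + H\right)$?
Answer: $-1524$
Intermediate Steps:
$u{\left(H,n \right)} = - H$ ($u{\left(H,n \right)} = H - \left(H + H\right) = H - 2 H = - H$)
$-1460 + u{\left(64,\frac{6 - 2}{1 - 2} \left(-4 - 2\right) \right)} = -1460 - 64 = -1524$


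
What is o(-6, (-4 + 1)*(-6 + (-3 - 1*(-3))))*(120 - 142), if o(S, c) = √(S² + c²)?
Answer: -132*√10 ≈ -417.42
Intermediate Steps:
o(-6, (-4 + 1)*(-6 + (-3 - 1*(-3))))*(120 - 142) = √((-6)² + ((-4 + 1)*(-6 + (-3 - 1*(-3))))²)*(120 - 142) = √(36 + (-3*(-6 + (-3 + 3)))²)*(-22) = √(36 + (-3*(-6 + 0))²)*(-22) = √(36 + (-3*(-6))²)*(-22) = √(36 + 18²)*(-22) = √(36 + 324)*(-22) = √360*(-22) = (6*√10)*(-22) = -132*√10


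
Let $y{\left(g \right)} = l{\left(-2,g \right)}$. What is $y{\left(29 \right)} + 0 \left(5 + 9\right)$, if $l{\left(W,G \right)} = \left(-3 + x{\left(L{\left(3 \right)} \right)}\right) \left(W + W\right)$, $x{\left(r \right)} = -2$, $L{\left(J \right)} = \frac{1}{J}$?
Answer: $20$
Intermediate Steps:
$l{\left(W,G \right)} = - 10 W$ ($l{\left(W,G \right)} = \left(-3 - 2\right) \left(W + W\right) = - 5 \cdot 2 W = - 10 W$)
$y{\left(g \right)} = 20$ ($y{\left(g \right)} = \left(-10\right) \left(-2\right) = 20$)
$y{\left(29 \right)} + 0 \left(5 + 9\right) = 20 + 0 \left(5 + 9\right) = 20 + 0 \cdot 14 = 20 + 0 = 20$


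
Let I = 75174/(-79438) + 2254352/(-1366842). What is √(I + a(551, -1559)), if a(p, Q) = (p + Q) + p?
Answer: I*√338648493606917705797686/27144798699 ≈ 21.438*I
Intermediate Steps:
a(p, Q) = Q + 2*p (a(p, Q) = (Q + p) + p = Q + 2*p)
I = -70458048671/27144798699 (I = 75174*(-1/79438) + 2254352*(-1/1366842) = -37587/39719 - 1127176/683421 = -70458048671/27144798699 ≈ -2.5956)
√(I + a(551, -1559)) = √(-70458048671/27144798699 + (-1559 + 2*551)) = √(-70458048671/27144798699 + (-1559 + 1102)) = √(-70458048671/27144798699 - 457) = √(-12475631054114/27144798699) = I*√338648493606917705797686/27144798699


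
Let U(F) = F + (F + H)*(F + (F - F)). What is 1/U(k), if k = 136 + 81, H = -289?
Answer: -1/15407 ≈ -6.4906e-5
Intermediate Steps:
k = 217
U(F) = F + F*(-289 + F) (U(F) = F + (F - 289)*(F + (F - F)) = F + (-289 + F)*(F + 0) = F + (-289 + F)*F = F + F*(-289 + F))
1/U(k) = 1/(217*(-288 + 217)) = 1/(217*(-71)) = 1/(-15407) = -1/15407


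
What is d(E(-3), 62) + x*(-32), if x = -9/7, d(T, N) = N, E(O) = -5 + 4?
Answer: 722/7 ≈ 103.14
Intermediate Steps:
E(O) = -1
x = -9/7 (x = -9*⅐ = -9/7 ≈ -1.2857)
d(E(-3), 62) + x*(-32) = 62 - 9/7*(-32) = 62 + 288/7 = 722/7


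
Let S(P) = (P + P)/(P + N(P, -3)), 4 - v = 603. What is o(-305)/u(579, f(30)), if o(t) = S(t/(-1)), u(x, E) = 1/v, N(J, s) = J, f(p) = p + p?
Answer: -599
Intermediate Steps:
v = -599 (v = 4 - 1*603 = 4 - 603 = -599)
f(p) = 2*p
u(x, E) = -1/599 (u(x, E) = 1/(-599) = -1/599)
S(P) = 1 (S(P) = (P + P)/(P + P) = (2*P)/((2*P)) = (2*P)*(1/(2*P)) = 1)
o(t) = 1
o(-305)/u(579, f(30)) = 1/(-1/599) = 1*(-599) = -599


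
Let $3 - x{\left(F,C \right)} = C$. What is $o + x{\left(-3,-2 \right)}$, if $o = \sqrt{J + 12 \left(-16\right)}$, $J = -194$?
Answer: $5 + i \sqrt{386} \approx 5.0 + 19.647 i$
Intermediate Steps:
$x{\left(F,C \right)} = 3 - C$
$o = i \sqrt{386}$ ($o = \sqrt{-194 + 12 \left(-16\right)} = \sqrt{-194 - 192} = \sqrt{-386} = i \sqrt{386} \approx 19.647 i$)
$o + x{\left(-3,-2 \right)} = i \sqrt{386} + \left(3 - -2\right) = i \sqrt{386} + \left(3 + 2\right) = i \sqrt{386} + 5 = 5 + i \sqrt{386}$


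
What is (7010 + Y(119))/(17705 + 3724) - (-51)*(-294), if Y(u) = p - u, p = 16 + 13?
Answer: -321299506/21429 ≈ -14994.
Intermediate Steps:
p = 29
Y(u) = 29 - u
(7010 + Y(119))/(17705 + 3724) - (-51)*(-294) = (7010 + (29 - 1*119))/(17705 + 3724) - (-51)*(-294) = (7010 + (29 - 119))/21429 - 1*14994 = (7010 - 90)*(1/21429) - 14994 = 6920*(1/21429) - 14994 = 6920/21429 - 14994 = -321299506/21429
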